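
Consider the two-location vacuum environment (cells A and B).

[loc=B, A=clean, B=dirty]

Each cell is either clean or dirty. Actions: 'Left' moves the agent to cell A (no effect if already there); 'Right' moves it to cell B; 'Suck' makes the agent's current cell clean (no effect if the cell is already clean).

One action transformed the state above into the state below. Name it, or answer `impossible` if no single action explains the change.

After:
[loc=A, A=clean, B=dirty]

Left

try  Left: loc=A A=clean B=dirty  ← match
try Right: loc=B A=clean B=dirty
try  Suck: loc=B A=clean B=clean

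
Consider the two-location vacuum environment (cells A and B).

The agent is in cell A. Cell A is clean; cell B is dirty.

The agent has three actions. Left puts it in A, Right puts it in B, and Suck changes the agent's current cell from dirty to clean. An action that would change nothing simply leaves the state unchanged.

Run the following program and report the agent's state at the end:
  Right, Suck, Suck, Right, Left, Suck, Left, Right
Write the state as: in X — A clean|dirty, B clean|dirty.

in B — A clean, B clean

1. Right → in B — A clean, B dirty
2. Suck → in B — A clean, B clean
3. Suck → in B — A clean, B clean
4. Right → in B — A clean, B clean
5. Left → in A — A clean, B clean
6. Suck → in A — A clean, B clean
7. Left → in A — A clean, B clean
8. Right → in B — A clean, B clean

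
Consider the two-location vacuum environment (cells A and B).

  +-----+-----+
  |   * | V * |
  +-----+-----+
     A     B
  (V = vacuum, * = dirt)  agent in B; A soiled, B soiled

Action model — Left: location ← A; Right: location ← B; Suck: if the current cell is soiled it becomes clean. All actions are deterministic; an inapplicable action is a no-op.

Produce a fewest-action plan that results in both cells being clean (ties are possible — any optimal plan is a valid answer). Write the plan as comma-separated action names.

step 1/3 (Suck): in B — A soiled, B clean
step 2/3 (Left): in A — A soiled, B clean
step 3/3 (Suck): in A — A clean, B clean
min 3: Suck B + move + Suck A

Suck, Left, Suck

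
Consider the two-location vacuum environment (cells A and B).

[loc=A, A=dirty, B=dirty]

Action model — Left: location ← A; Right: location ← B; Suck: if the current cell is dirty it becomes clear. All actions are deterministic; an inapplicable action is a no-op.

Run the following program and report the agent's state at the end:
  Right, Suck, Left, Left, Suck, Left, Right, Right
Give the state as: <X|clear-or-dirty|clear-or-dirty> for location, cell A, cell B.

<B|clear|clear>

step 1/8 (Right): <B|dirty|dirty>
step 2/8 (Suck): <B|dirty|clear>
step 3/8 (Left): <A|dirty|clear>
step 4/8 (Left): <A|dirty|clear>
step 5/8 (Suck): <A|clear|clear>
step 6/8 (Left): <A|clear|clear>
step 7/8 (Right): <B|clear|clear>
step 8/8 (Right): <B|clear|clear>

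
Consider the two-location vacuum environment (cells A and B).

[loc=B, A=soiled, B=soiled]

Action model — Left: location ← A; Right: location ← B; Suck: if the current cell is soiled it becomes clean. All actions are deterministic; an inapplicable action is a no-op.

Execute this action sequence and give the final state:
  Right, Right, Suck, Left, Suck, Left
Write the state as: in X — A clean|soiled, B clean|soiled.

in A — A clean, B clean

[1] after Right: in B — A soiled, B soiled
[2] after Right: in B — A soiled, B soiled
[3] after Suck: in B — A soiled, B clean
[4] after Left: in A — A soiled, B clean
[5] after Suck: in A — A clean, B clean
[6] after Left: in A — A clean, B clean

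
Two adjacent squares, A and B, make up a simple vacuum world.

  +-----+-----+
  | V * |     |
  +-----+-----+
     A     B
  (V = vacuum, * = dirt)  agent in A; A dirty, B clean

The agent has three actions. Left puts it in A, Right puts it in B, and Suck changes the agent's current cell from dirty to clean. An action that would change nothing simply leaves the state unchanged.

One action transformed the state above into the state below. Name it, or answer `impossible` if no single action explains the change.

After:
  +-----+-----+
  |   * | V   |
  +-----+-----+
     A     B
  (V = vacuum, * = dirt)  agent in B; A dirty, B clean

try  Left: <A|dirty|clean>
try Right: <B|dirty|clean>  ← match
try  Suck: <A|clean|clean>

Right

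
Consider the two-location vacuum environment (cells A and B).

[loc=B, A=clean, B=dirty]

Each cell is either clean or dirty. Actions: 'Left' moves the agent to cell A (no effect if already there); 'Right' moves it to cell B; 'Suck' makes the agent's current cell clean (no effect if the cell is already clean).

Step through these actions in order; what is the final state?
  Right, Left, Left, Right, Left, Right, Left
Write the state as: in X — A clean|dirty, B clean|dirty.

in A — A clean, B dirty

1. Right → in B — A clean, B dirty
2. Left → in A — A clean, B dirty
3. Left → in A — A clean, B dirty
4. Right → in B — A clean, B dirty
5. Left → in A — A clean, B dirty
6. Right → in B — A clean, B dirty
7. Left → in A — A clean, B dirty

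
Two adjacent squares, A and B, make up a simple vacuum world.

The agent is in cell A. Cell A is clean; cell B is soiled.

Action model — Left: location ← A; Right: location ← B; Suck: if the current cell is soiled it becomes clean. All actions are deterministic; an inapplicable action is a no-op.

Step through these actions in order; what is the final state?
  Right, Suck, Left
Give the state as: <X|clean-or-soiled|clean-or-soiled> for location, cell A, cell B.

<A|clean|clean>

step 1/3 (Right): <B|clean|soiled>
step 2/3 (Suck): <B|clean|clean>
step 3/3 (Left): <A|clean|clean>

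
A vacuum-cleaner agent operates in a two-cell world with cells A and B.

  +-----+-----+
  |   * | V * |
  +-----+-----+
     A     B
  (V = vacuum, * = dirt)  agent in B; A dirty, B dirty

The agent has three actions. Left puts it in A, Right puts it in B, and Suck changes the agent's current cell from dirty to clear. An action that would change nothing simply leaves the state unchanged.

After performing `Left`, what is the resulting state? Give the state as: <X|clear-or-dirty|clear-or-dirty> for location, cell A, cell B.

<A|dirty|dirty>

start: <B|dirty|dirty>
1) do Left; now <A|dirty|dirty>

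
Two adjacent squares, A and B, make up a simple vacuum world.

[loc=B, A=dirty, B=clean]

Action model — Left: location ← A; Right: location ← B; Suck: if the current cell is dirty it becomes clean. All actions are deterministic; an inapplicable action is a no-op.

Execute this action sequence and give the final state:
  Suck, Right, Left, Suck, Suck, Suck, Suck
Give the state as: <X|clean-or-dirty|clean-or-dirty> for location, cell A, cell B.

<A|clean|clean>

step 1/7 (Suck): <B|dirty|clean>
step 2/7 (Right): <B|dirty|clean>
step 3/7 (Left): <A|dirty|clean>
step 4/7 (Suck): <A|clean|clean>
step 5/7 (Suck): <A|clean|clean>
step 6/7 (Suck): <A|clean|clean>
step 7/7 (Suck): <A|clean|clean>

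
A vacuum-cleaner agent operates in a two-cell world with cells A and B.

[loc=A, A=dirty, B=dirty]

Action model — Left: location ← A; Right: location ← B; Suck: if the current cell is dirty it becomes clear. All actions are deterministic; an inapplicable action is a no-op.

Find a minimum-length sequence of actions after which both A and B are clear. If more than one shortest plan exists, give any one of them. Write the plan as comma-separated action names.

Suck, Right, Suck

step 1/3 (Suck): <A|clear|dirty>
step 2/3 (Right): <B|clear|dirty>
step 3/3 (Suck): <B|clear|clear>
min 3: Suck A + move + Suck B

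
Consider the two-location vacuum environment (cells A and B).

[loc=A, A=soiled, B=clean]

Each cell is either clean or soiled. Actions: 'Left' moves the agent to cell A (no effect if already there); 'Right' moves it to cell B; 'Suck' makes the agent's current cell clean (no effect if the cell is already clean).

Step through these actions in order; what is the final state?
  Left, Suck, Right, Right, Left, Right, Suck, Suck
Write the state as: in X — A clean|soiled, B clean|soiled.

step 1/8 (Left): in A — A soiled, B clean
step 2/8 (Suck): in A — A clean, B clean
step 3/8 (Right): in B — A clean, B clean
step 4/8 (Right): in B — A clean, B clean
step 5/8 (Left): in A — A clean, B clean
step 6/8 (Right): in B — A clean, B clean
step 7/8 (Suck): in B — A clean, B clean
step 8/8 (Suck): in B — A clean, B clean

in B — A clean, B clean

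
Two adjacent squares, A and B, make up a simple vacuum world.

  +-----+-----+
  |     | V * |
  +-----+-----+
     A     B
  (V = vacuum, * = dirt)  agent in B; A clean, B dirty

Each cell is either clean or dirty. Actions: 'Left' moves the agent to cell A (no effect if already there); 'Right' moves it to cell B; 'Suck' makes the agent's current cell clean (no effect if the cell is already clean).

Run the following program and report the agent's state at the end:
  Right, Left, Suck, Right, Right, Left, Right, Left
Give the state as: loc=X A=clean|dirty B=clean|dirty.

t=1 Right ⇒ loc=B A=clean B=dirty
t=2 Left ⇒ loc=A A=clean B=dirty
t=3 Suck ⇒ loc=A A=clean B=dirty
t=4 Right ⇒ loc=B A=clean B=dirty
t=5 Right ⇒ loc=B A=clean B=dirty
t=6 Left ⇒ loc=A A=clean B=dirty
t=7 Right ⇒ loc=B A=clean B=dirty
t=8 Left ⇒ loc=A A=clean B=dirty

loc=A A=clean B=dirty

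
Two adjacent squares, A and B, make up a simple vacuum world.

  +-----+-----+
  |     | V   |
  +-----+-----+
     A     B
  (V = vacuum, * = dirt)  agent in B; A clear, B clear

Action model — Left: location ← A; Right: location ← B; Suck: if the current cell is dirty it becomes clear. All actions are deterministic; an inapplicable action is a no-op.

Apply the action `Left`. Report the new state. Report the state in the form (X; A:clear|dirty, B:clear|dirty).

start: (B; A:clear, B:clear)
t=1 Left ⇒ (A; A:clear, B:clear)

(A; A:clear, B:clear)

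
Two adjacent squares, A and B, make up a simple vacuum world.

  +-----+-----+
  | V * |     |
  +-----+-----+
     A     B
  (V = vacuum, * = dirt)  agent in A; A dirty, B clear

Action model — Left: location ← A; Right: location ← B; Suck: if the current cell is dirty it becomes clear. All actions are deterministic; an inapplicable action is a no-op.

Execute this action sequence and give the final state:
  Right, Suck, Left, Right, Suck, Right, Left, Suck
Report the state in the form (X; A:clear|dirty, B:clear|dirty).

1. Right → (B; A:dirty, B:clear)
2. Suck → (B; A:dirty, B:clear)
3. Left → (A; A:dirty, B:clear)
4. Right → (B; A:dirty, B:clear)
5. Suck → (B; A:dirty, B:clear)
6. Right → (B; A:dirty, B:clear)
7. Left → (A; A:dirty, B:clear)
8. Suck → (A; A:clear, B:clear)

(A; A:clear, B:clear)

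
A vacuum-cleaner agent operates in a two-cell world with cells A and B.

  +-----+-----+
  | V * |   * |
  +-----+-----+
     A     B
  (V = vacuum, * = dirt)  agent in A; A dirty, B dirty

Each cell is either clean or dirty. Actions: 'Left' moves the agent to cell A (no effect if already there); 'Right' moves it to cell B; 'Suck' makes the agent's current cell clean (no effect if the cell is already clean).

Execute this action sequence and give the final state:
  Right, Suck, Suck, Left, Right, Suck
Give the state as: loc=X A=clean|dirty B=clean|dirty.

step 1/6 (Right): loc=B A=dirty B=dirty
step 2/6 (Suck): loc=B A=dirty B=clean
step 3/6 (Suck): loc=B A=dirty B=clean
step 4/6 (Left): loc=A A=dirty B=clean
step 5/6 (Right): loc=B A=dirty B=clean
step 6/6 (Suck): loc=B A=dirty B=clean

loc=B A=dirty B=clean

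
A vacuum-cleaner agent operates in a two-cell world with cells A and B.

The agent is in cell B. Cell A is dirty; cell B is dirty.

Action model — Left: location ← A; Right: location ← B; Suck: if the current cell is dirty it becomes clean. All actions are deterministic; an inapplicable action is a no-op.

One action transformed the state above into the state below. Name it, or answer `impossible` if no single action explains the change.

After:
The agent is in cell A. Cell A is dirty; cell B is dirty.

try  Left: loc=A A=dirty B=dirty  ← match
try Right: loc=B A=dirty B=dirty
try  Suck: loc=B A=dirty B=clean

Left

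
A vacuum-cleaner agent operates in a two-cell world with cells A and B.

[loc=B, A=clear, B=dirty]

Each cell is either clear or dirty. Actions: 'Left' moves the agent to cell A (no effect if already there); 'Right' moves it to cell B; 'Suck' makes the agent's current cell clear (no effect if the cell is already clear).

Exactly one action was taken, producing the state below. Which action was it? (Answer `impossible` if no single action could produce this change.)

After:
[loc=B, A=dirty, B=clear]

impossible

try  Left: in A — A clear, B dirty
try Right: in B — A clear, B dirty
try  Suck: in B — A clear, B clear
no single action produces the after-state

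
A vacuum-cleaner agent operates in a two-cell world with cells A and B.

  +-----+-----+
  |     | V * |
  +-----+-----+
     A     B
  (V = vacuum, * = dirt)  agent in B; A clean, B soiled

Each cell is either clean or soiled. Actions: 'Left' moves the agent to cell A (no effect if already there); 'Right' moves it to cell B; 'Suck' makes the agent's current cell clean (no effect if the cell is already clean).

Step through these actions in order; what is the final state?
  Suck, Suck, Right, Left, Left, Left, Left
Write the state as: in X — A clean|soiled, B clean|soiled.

t=1 Suck ⇒ in B — A clean, B clean
t=2 Suck ⇒ in B — A clean, B clean
t=3 Right ⇒ in B — A clean, B clean
t=4 Left ⇒ in A — A clean, B clean
t=5 Left ⇒ in A — A clean, B clean
t=6 Left ⇒ in A — A clean, B clean
t=7 Left ⇒ in A — A clean, B clean

in A — A clean, B clean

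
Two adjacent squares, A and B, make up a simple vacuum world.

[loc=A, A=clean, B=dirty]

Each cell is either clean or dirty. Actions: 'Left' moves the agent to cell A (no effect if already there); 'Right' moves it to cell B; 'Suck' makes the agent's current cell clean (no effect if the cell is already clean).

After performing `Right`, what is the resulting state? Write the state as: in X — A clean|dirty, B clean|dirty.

start: in A — A clean, B dirty
Right (#1): in B — A clean, B dirty

in B — A clean, B dirty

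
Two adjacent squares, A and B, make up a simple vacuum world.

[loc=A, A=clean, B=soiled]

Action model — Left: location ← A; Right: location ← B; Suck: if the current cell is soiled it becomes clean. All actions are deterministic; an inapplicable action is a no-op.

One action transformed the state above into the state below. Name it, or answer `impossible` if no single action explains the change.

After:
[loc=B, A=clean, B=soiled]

Right

try  Left: in A — A clean, B soiled
try Right: in B — A clean, B soiled  ← match
try  Suck: in A — A clean, B soiled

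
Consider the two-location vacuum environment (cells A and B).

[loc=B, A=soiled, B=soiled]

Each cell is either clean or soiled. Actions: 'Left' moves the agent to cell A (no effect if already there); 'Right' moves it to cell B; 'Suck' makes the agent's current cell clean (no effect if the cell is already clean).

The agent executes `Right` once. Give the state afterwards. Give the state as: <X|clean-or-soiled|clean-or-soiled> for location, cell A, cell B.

<B|soiled|soiled>

start: <B|soiled|soiled>
[1] after Right: <B|soiled|soiled>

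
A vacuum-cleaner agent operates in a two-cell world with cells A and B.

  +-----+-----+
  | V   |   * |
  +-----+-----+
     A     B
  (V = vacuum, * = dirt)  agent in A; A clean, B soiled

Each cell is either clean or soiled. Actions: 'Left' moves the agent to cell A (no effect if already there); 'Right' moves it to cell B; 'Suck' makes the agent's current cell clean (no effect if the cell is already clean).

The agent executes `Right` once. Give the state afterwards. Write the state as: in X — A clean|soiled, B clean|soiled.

in B — A clean, B soiled

start: in A — A clean, B soiled
Right (#1): in B — A clean, B soiled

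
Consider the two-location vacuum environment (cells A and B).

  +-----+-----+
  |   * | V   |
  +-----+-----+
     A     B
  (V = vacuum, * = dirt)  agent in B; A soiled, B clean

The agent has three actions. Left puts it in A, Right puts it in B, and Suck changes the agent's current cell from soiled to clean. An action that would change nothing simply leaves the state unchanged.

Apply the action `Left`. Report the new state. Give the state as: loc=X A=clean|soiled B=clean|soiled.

loc=A A=soiled B=clean

start: loc=B A=soiled B=clean
step 1/1 (Left): loc=A A=soiled B=clean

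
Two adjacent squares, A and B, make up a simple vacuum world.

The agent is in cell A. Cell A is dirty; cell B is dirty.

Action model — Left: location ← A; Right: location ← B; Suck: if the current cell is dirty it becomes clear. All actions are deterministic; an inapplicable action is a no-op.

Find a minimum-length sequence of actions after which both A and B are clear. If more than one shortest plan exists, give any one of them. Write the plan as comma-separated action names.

1) do Suck; now loc=A A=clear B=dirty
2) do Right; now loc=B A=clear B=dirty
3) do Suck; now loc=B A=clear B=clear
min 3: Suck A + move + Suck B

Suck, Right, Suck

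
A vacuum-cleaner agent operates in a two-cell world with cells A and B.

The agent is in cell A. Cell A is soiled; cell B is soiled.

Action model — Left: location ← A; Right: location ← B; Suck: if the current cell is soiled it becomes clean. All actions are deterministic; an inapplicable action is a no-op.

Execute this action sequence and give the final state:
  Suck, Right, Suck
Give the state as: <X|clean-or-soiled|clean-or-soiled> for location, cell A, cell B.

<B|clean|clean>

Suck (#1): <A|clean|soiled>
Right (#2): <B|clean|soiled>
Suck (#3): <B|clean|clean>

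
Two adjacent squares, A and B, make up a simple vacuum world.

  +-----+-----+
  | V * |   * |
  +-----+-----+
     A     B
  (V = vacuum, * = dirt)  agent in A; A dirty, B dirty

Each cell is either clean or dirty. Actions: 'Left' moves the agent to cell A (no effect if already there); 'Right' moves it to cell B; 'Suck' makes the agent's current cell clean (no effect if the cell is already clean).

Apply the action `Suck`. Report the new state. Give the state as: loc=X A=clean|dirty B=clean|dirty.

start: loc=A A=dirty B=dirty
1. Suck → loc=A A=clean B=dirty

loc=A A=clean B=dirty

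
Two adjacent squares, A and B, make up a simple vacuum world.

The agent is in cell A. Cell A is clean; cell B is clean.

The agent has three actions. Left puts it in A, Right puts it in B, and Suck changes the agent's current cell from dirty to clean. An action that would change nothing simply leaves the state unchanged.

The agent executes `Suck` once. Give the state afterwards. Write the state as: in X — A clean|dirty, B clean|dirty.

start: in A — A clean, B clean
t=1 Suck ⇒ in A — A clean, B clean

in A — A clean, B clean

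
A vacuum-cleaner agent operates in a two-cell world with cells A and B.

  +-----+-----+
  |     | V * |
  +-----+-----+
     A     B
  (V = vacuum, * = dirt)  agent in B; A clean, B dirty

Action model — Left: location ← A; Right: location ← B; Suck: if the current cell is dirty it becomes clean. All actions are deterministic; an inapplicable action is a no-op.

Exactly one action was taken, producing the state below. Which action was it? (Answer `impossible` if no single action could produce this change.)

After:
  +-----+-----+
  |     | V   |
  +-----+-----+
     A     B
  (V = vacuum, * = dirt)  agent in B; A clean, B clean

try  Left: (A; A:clean, B:dirty)
try Right: (B; A:clean, B:dirty)
try  Suck: (B; A:clean, B:clean)  ← match

Suck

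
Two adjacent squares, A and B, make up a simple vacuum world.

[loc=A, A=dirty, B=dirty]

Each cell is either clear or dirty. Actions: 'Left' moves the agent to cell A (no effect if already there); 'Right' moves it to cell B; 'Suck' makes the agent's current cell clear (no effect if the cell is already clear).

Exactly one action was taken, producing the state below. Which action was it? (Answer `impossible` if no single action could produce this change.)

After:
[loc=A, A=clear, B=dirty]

try  Left: in A — A dirty, B dirty
try Right: in B — A dirty, B dirty
try  Suck: in A — A clear, B dirty  ← match

Suck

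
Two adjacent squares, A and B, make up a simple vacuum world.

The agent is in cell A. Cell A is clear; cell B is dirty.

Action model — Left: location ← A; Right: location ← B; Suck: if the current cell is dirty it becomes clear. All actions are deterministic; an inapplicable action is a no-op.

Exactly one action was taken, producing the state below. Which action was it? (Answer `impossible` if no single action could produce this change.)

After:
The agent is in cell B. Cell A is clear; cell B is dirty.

try  Left: (A; A:clear, B:dirty)
try Right: (B; A:clear, B:dirty)  ← match
try  Suck: (A; A:clear, B:dirty)

Right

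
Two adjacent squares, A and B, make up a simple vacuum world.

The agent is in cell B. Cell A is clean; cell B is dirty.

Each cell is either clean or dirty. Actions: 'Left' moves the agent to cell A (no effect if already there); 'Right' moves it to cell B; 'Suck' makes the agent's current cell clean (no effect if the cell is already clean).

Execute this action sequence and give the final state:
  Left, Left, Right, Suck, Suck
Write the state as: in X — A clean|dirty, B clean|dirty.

in B — A clean, B clean

[1] after Left: in A — A clean, B dirty
[2] after Left: in A — A clean, B dirty
[3] after Right: in B — A clean, B dirty
[4] after Suck: in B — A clean, B clean
[5] after Suck: in B — A clean, B clean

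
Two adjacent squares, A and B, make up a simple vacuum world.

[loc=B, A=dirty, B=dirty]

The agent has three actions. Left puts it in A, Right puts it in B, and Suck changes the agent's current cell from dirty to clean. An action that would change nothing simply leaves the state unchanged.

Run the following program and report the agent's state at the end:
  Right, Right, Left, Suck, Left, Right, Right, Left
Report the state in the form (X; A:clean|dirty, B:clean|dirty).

1. Right → (B; A:dirty, B:dirty)
2. Right → (B; A:dirty, B:dirty)
3. Left → (A; A:dirty, B:dirty)
4. Suck → (A; A:clean, B:dirty)
5. Left → (A; A:clean, B:dirty)
6. Right → (B; A:clean, B:dirty)
7. Right → (B; A:clean, B:dirty)
8. Left → (A; A:clean, B:dirty)

(A; A:clean, B:dirty)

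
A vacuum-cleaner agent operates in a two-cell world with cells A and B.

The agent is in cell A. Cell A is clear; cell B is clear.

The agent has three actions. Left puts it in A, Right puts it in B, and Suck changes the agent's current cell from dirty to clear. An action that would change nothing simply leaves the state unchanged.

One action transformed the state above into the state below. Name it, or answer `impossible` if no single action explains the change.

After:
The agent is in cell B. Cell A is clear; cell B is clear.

try  Left: in A — A clear, B clear
try Right: in B — A clear, B clear  ← match
try  Suck: in A — A clear, B clear

Right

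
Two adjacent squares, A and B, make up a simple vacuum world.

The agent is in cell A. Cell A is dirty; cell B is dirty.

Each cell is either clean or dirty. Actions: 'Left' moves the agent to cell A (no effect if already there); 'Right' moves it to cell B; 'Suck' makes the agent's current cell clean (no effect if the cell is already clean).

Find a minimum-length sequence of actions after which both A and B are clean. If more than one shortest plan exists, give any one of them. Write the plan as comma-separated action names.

Suck, Right, Suck

Suck (#1): (A; A:clean, B:dirty)
Right (#2): (B; A:clean, B:dirty)
Suck (#3): (B; A:clean, B:clean)
min 3: Suck A + move + Suck B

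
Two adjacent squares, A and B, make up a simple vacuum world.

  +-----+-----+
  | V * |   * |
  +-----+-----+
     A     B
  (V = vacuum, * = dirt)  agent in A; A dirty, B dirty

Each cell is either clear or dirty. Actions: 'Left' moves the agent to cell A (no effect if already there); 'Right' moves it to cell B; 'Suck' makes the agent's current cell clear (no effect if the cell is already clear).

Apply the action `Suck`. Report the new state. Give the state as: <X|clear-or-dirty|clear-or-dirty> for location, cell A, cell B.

<A|clear|dirty>

start: <A|dirty|dirty>
1. Suck → <A|clear|dirty>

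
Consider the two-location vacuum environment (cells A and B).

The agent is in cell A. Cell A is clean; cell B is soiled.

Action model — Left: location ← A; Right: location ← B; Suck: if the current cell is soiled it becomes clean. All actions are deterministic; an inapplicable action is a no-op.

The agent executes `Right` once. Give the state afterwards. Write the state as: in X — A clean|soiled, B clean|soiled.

start: in A — A clean, B soiled
1) do Right; now in B — A clean, B soiled

in B — A clean, B soiled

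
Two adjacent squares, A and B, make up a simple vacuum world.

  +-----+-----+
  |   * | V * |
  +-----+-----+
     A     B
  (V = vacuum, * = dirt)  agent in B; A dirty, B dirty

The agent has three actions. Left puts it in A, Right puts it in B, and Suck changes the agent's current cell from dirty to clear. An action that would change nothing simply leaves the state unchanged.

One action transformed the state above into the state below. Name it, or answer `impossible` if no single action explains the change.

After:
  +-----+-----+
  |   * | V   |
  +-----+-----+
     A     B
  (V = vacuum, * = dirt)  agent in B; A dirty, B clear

Suck

try  Left: <A|dirty|dirty>
try Right: <B|dirty|dirty>
try  Suck: <B|dirty|clear>  ← match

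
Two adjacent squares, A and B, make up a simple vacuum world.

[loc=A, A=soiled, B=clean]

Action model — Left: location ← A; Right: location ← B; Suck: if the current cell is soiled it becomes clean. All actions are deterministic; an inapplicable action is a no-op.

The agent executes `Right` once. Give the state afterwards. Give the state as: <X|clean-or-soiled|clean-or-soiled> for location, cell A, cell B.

start: <A|soiled|clean>
1. Right → <B|soiled|clean>

<B|soiled|clean>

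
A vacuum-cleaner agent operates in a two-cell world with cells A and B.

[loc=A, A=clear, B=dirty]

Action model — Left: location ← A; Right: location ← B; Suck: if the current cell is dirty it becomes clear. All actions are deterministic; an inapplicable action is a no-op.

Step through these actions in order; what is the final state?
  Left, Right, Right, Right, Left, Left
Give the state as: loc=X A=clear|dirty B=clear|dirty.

[1] after Left: loc=A A=clear B=dirty
[2] after Right: loc=B A=clear B=dirty
[3] after Right: loc=B A=clear B=dirty
[4] after Right: loc=B A=clear B=dirty
[5] after Left: loc=A A=clear B=dirty
[6] after Left: loc=A A=clear B=dirty

loc=A A=clear B=dirty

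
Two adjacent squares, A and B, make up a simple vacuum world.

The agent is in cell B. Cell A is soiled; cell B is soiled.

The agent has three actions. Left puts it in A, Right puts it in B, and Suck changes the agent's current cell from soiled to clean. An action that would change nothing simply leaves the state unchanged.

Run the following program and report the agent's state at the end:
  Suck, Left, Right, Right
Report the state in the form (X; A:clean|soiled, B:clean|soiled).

(B; A:soiled, B:clean)

Suck (#1): (B; A:soiled, B:clean)
Left (#2): (A; A:soiled, B:clean)
Right (#3): (B; A:soiled, B:clean)
Right (#4): (B; A:soiled, B:clean)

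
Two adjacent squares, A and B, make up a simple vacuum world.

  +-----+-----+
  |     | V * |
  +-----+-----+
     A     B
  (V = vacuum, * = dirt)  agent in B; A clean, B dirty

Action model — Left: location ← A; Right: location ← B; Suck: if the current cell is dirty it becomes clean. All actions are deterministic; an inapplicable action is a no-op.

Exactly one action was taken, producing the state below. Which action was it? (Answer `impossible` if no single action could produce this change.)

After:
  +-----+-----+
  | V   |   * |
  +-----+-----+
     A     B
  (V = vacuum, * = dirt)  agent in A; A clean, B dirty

Left

try  Left: in A — A clean, B dirty  ← match
try Right: in B — A clean, B dirty
try  Suck: in B — A clean, B clean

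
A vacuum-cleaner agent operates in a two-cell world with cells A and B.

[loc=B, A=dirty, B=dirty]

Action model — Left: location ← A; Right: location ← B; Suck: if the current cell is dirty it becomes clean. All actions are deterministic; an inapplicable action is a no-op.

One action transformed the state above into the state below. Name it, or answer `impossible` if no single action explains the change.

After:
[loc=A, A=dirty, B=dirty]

Left

try  Left: in A — A dirty, B dirty  ← match
try Right: in B — A dirty, B dirty
try  Suck: in B — A dirty, B clean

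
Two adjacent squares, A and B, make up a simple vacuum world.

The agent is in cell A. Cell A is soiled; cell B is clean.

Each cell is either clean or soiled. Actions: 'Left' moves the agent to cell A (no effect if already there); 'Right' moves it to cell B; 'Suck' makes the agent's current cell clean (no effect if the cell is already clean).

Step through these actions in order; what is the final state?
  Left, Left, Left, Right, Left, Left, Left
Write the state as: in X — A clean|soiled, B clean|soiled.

Left (#1): in A — A soiled, B clean
Left (#2): in A — A soiled, B clean
Left (#3): in A — A soiled, B clean
Right (#4): in B — A soiled, B clean
Left (#5): in A — A soiled, B clean
Left (#6): in A — A soiled, B clean
Left (#7): in A — A soiled, B clean

in A — A soiled, B clean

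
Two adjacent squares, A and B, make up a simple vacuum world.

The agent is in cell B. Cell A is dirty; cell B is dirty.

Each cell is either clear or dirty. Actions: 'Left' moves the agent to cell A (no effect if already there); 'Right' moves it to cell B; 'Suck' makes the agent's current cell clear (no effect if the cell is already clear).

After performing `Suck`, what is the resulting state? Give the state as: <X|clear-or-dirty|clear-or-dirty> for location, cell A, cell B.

<B|dirty|clear>

start: <B|dirty|dirty>
t=1 Suck ⇒ <B|dirty|clear>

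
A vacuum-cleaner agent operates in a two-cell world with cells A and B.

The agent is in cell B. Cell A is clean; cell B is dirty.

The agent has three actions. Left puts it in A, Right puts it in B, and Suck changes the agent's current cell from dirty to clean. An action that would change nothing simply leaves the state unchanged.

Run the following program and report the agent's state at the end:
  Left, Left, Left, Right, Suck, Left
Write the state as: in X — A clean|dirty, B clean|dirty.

in A — A clean, B clean

1) do Left; now in A — A clean, B dirty
2) do Left; now in A — A clean, B dirty
3) do Left; now in A — A clean, B dirty
4) do Right; now in B — A clean, B dirty
5) do Suck; now in B — A clean, B clean
6) do Left; now in A — A clean, B clean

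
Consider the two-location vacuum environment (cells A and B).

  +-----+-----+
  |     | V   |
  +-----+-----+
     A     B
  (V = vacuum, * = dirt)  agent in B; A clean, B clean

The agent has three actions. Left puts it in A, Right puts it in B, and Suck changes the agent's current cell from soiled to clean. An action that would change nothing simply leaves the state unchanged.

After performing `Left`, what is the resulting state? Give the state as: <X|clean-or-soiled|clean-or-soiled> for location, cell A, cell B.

<A|clean|clean>

start: <B|clean|clean>
1) do Left; now <A|clean|clean>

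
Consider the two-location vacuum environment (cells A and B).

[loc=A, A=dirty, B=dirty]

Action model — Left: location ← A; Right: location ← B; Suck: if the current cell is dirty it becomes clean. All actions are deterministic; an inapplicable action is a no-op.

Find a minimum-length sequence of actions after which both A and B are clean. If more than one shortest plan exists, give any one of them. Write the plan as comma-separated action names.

[1] after Suck: (A; A:clean, B:dirty)
[2] after Right: (B; A:clean, B:dirty)
[3] after Suck: (B; A:clean, B:clean)
min 3: Suck A + move + Suck B

Suck, Right, Suck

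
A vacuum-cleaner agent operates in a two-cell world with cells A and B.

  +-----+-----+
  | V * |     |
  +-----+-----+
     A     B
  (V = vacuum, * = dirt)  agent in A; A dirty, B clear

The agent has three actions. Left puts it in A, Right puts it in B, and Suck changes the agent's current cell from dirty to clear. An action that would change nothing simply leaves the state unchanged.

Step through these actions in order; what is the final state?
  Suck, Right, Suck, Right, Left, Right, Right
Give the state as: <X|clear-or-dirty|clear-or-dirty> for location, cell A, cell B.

Suck (#1): <A|clear|clear>
Right (#2): <B|clear|clear>
Suck (#3): <B|clear|clear>
Right (#4): <B|clear|clear>
Left (#5): <A|clear|clear>
Right (#6): <B|clear|clear>
Right (#7): <B|clear|clear>

<B|clear|clear>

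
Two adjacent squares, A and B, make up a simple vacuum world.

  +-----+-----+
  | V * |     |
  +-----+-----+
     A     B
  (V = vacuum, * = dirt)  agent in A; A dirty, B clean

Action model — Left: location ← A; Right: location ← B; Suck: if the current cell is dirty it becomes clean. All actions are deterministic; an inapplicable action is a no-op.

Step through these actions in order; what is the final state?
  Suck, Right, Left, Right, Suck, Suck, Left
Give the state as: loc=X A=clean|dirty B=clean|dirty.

step 1/7 (Suck): loc=A A=clean B=clean
step 2/7 (Right): loc=B A=clean B=clean
step 3/7 (Left): loc=A A=clean B=clean
step 4/7 (Right): loc=B A=clean B=clean
step 5/7 (Suck): loc=B A=clean B=clean
step 6/7 (Suck): loc=B A=clean B=clean
step 7/7 (Left): loc=A A=clean B=clean

loc=A A=clean B=clean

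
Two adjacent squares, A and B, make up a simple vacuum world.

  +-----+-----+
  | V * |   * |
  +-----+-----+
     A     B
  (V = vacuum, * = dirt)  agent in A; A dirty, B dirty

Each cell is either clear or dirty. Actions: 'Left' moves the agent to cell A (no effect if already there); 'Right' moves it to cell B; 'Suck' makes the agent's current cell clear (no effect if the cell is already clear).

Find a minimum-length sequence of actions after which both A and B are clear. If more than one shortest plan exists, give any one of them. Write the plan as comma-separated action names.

Suck, Right, Suck

t=1 Suck ⇒ in A — A clear, B dirty
t=2 Right ⇒ in B — A clear, B dirty
t=3 Suck ⇒ in B — A clear, B clear
min 3: Suck A + move + Suck B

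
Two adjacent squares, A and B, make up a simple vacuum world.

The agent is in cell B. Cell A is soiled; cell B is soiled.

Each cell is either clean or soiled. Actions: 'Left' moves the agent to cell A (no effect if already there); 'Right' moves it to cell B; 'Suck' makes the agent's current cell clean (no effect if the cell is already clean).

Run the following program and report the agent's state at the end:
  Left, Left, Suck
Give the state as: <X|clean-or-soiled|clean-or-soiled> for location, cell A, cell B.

[1] after Left: <A|soiled|soiled>
[2] after Left: <A|soiled|soiled>
[3] after Suck: <A|clean|soiled>

<A|clean|soiled>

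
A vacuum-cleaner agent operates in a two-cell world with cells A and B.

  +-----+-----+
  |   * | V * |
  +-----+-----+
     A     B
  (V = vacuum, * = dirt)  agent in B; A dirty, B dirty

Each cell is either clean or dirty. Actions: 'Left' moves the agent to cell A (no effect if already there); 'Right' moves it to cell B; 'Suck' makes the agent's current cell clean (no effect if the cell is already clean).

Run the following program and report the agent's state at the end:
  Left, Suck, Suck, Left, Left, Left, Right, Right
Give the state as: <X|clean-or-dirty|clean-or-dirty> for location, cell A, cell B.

1. Left → <A|dirty|dirty>
2. Suck → <A|clean|dirty>
3. Suck → <A|clean|dirty>
4. Left → <A|clean|dirty>
5. Left → <A|clean|dirty>
6. Left → <A|clean|dirty>
7. Right → <B|clean|dirty>
8. Right → <B|clean|dirty>

<B|clean|dirty>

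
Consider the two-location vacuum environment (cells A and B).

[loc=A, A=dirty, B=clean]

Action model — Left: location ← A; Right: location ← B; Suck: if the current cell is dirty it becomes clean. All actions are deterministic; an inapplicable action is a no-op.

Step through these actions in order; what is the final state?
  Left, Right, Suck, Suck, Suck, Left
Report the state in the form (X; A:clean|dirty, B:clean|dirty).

1. Left → (A; A:dirty, B:clean)
2. Right → (B; A:dirty, B:clean)
3. Suck → (B; A:dirty, B:clean)
4. Suck → (B; A:dirty, B:clean)
5. Suck → (B; A:dirty, B:clean)
6. Left → (A; A:dirty, B:clean)

(A; A:dirty, B:clean)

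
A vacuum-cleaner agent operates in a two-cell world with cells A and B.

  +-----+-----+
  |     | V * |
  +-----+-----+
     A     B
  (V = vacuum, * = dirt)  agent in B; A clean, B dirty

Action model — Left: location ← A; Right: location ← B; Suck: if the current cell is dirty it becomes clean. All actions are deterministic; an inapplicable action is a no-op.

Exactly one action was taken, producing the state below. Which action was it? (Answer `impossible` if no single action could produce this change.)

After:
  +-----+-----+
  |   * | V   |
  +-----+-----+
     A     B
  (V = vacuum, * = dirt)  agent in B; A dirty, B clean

try  Left: in A — A clean, B dirty
try Right: in B — A clean, B dirty
try  Suck: in B — A clean, B clean
no single action produces the after-state

impossible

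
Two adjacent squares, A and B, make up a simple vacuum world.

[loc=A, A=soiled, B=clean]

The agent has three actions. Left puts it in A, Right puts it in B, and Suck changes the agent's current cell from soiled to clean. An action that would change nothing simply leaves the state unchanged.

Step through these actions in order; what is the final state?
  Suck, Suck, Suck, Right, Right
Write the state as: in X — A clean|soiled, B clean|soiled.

in B — A clean, B clean

t=1 Suck ⇒ in A — A clean, B clean
t=2 Suck ⇒ in A — A clean, B clean
t=3 Suck ⇒ in A — A clean, B clean
t=4 Right ⇒ in B — A clean, B clean
t=5 Right ⇒ in B — A clean, B clean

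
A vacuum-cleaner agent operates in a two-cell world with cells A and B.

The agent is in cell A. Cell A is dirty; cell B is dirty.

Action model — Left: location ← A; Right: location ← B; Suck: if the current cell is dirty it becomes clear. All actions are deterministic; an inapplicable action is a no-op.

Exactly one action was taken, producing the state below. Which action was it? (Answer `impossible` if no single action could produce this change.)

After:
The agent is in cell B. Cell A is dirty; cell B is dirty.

try  Left: (A; A:dirty, B:dirty)
try Right: (B; A:dirty, B:dirty)  ← match
try  Suck: (A; A:clear, B:dirty)

Right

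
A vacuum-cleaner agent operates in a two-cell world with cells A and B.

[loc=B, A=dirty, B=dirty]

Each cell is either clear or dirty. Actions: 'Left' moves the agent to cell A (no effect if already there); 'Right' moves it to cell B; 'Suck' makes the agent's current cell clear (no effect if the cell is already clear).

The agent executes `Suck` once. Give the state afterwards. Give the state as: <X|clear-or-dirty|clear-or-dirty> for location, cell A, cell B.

<B|dirty|clear>

start: <B|dirty|dirty>
t=1 Suck ⇒ <B|dirty|clear>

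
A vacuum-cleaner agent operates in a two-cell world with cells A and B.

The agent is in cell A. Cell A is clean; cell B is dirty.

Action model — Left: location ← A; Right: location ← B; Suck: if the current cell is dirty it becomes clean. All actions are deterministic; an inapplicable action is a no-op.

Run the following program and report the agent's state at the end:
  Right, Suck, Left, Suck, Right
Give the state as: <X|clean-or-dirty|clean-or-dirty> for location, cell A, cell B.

1. Right → <B|clean|dirty>
2. Suck → <B|clean|clean>
3. Left → <A|clean|clean>
4. Suck → <A|clean|clean>
5. Right → <B|clean|clean>

<B|clean|clean>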